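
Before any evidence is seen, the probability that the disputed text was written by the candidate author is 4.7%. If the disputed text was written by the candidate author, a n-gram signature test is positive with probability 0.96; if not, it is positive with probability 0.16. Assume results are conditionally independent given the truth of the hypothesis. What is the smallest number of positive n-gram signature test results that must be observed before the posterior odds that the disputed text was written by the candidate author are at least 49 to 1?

4

Prior odds = 0.047/0.953 = 47/953.
Likelihood ratio of a positive = 0.96/0.16 = 6.
Target odds = 49.
Require 6ⁿ ≥ 49 ÷ (47/953) = 46697/47.
6³ = 216 falls short of 46697/47 but 6⁴ = 1296 reaches it, so n = 4.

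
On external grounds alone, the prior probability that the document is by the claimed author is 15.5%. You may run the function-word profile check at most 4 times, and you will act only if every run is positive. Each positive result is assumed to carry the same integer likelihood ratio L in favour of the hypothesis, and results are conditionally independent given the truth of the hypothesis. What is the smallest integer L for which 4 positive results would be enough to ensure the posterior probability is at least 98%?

5

Prior odds = 0.155/0.845 = 31/169.
Target odds = 0.98/0.02 = 49.
Need L⁴ ≥ 49 ÷ (31/169) = 8281/31.
4⁴ = 256 < 8281/31 ≤ 625 = 5⁴, so L = 5.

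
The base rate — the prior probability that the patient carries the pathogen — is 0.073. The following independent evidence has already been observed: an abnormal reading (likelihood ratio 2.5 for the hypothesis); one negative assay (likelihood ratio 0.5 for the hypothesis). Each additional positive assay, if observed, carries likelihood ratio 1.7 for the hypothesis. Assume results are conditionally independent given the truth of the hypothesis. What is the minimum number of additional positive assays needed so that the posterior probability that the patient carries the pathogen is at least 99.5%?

15

Prior odds = 0.073/0.927 = 73/927.
Combined Bayes factor of the evidence already in hand = 2.5 × 0.5 = 1.25.
Odds after that evidence = (73/927) × 1.25 = 365/3708.
Target odds = 0.995/0.005 = 199.
Need 1.7ⁿ ≥ 199 ÷ (365/3708) = 737892/365.
1.7¹⁴ ≈1683.78 falls short of 737892/365 but 1.7¹⁵ ≈2862.42 reaches it, so n = 15.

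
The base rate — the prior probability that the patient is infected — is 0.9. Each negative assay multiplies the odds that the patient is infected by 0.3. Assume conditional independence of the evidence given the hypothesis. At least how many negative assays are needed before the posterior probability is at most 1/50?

Prior odds: 0.9 ÷ 0.1 = 9.
Likelihood ratio per negative assay = 0.3.
Target posterior odds = 0.02/0.98 = 1/49.
Require 0.3ⁿ ≤ 1/49 ÷ 9 = 1/441.
0.3⁵ = 243/100000 is still above 1/441 but 0.3⁶ = 729/1000000 is at or below it, so n = 6.

6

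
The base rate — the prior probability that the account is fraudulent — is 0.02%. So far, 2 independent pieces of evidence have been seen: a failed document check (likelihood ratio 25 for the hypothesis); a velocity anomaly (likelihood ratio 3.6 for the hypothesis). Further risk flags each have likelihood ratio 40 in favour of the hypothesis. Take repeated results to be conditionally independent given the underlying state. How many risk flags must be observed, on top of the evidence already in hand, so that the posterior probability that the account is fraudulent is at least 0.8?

2

Prior odds = 0.0002/0.9998 = 1/4999.
Combined Bayes factor of the evidence already in hand = 25 × 3.6 = 90.
Odds after that evidence = (1/4999) × 90 = 90/4999.
Target odds = 0.8/0.2 = 4.
Need 40ⁿ ≥ 4 ÷ (90/4999) = 9998/45.
40¹ = 40 falls short of 9998/45 but 40² = 1600 reaches it, so n = 2.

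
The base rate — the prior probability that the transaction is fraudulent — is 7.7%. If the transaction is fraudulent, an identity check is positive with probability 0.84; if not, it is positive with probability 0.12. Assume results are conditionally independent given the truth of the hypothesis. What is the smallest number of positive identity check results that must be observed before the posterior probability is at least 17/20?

3

Prior odds: 0.077 ÷ 0.923 = 77/923.
Likelihood ratio of a positive = 0.84/0.12 = 7.
Target posterior odds = 0.85/0.15 = 17/3.
Need (77/923) × 7ⁿ ≥ 17/3, i.e. 7ⁿ ≥ 15691/231.
7² = 49 falls short of 15691/231 but 7³ = 343 reaches it, so n = 3.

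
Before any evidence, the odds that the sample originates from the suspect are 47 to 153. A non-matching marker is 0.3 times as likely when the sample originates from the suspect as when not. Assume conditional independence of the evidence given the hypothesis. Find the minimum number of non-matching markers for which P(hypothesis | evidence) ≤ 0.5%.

Prior odds = 47/153.
Likelihood ratio per non-matching marker = 0.3.
Target odds: 0.005 ÷ 0.995 = 1/199.
Need (47/153) × 0.3ⁿ ≤ 1/199, i.e. 0.3ⁿ ≤ 153/9353.
0.3³ = 0.027 is still above 153/9353 but 0.3⁴ = 0.0081 is at or below it, so n = 4.

4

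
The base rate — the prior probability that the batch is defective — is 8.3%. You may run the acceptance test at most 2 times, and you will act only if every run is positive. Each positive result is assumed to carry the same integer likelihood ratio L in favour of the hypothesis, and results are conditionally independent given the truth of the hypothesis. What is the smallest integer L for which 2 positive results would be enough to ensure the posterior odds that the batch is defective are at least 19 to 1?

15

Prior odds = 0.083/0.917 = 83/917.
Target odds = 19.
Need L² ≥ 19 ÷ (83/917) = 17423/83.
14² = 196 < 17423/83 ≤ 225 = 15², so L = 15.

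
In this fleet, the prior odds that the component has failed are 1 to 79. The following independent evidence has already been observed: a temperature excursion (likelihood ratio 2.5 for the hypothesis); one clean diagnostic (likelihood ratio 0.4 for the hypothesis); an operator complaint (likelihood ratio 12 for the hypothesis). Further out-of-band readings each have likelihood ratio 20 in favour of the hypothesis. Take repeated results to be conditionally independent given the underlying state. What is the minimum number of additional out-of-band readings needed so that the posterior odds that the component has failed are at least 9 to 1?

2

Prior odds = 1/79.
Combined Bayes factor of the evidence already in hand = 2.5 × 0.4 × 12 = 12.
Odds after that evidence = (1/79) × 12 = 12/79.
Target odds = 9.
Need 20ⁿ ≥ 9 ÷ (12/79) = 59.25.
20¹ = 20 falls short of 59.25 but 20² = 400 reaches it, so n = 2.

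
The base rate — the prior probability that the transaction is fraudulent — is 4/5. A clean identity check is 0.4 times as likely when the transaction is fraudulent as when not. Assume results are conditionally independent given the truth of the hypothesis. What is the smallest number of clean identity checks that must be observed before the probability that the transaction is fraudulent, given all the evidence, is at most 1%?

Prior odds: 0.8 ÷ 0.2 = 4.
Likelihood ratio per clean identity check = 0.4.
Target odds: 0.01 ÷ 0.99 = 1/99.
Need 4 × 0.4ⁿ ≤ 1/99, i.e. 0.4ⁿ ≤ 1/396.
0.4⁶ = 64/15625 is still above 1/396 but 0.4⁷ = 128/78125 is at or below it, so n = 7.

7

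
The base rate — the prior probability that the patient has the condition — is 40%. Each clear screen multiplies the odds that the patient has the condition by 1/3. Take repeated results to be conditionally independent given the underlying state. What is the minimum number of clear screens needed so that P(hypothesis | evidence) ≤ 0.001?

Prior odds: 0.4 ÷ 0.6 = 2/3.
Likelihood ratio per clear screen = 1/3.
Target posterior odds = 0.001/0.999 = 1/999.
Need (2/3) × (1/3)ⁿ ≤ 1/999, i.e. (1/3)ⁿ ≤ 1/666.
(1/3)⁵ = 1/243 is still above 1/666 but (1/3)⁶ = 1/729 is at or below it, so n = 6.

6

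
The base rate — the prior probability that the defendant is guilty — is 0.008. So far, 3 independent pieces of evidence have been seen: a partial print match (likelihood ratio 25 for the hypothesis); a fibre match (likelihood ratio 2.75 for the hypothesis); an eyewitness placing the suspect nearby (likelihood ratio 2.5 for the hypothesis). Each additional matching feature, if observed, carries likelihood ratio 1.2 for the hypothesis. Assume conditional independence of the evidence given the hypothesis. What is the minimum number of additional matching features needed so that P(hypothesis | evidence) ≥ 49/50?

20

Prior odds = 0.008/0.992 = 1/124.
Combined Bayes factor of the evidence already in hand = 25 × 2.75 × 2.5 = 171.875.
Odds after that evidence = (1/124) × 171.875 = 1375/992.
Target odds = 0.98/0.02 = 49.
Need 1.2ⁿ ≥ 49 ÷ (1375/992) = 48608/1375.
1.2¹⁹ ≈31.948 falls short of 48608/1375 but 1.2²⁰ ≈38.3376 reaches it, so n = 20.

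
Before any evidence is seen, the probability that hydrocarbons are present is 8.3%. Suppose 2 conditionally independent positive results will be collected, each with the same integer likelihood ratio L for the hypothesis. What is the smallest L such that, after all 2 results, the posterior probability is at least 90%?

Prior odds = 0.083/0.917 = 83/917.
Target odds = 0.9/0.1 = 9.
Need L² ≥ 9 ÷ (83/917) = 8253/83.
9² = 81 < 8253/83 ≤ 100 = 10², so L = 10.

10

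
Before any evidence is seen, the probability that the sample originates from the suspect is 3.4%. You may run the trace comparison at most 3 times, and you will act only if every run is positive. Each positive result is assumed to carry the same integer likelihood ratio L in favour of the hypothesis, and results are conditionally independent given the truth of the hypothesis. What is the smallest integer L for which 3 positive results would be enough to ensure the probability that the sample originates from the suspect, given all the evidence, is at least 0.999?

31

Prior odds = 0.034/0.966 = 17/483.
Target odds = 0.999/0.001 = 999.
Need L³ ≥ 999 ÷ (17/483) = 482517/17.
30³ = 27000 < 482517/17 ≤ 29791 = 31³, so L = 31.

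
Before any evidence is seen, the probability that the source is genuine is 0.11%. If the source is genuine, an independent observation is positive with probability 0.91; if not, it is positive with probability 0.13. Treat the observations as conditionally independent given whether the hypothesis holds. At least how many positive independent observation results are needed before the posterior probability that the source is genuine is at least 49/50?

6

Prior odds = 0.0011/0.9989 = 11/9989.
Likelihood ratio of a positive = 0.91/0.13 = 7.
Target posterior odds = 0.98/0.02 = 49.
Require 7ⁿ ≥ 49 ÷ (11/9989) = 489461/11.
7⁵ = 16807 falls short of 489461/11 but 7⁶ = 117649 reaches it, so n = 6.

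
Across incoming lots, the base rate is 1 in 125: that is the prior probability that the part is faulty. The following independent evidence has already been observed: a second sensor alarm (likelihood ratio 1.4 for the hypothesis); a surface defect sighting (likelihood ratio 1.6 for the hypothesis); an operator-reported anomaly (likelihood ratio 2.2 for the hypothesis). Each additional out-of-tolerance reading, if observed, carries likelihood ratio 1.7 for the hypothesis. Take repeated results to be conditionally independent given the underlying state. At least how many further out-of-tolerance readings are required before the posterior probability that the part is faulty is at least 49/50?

Prior odds = 0.008/0.992 = 1/124.
Combined Bayes factor of the evidence already in hand = 1.4 × 1.6 × 2.2 = 4.928.
Odds after that evidence = (1/124) × 4.928 = 154/3875.
Target odds = 0.98/0.02 = 49.
Need 1.7ⁿ ≥ 49 ÷ (154/3875) = 27125/22.
1.7¹³ ≈990.458 falls short of 27125/22 but 1.7¹⁴ ≈1683.78 reaches it, so n = 14.

14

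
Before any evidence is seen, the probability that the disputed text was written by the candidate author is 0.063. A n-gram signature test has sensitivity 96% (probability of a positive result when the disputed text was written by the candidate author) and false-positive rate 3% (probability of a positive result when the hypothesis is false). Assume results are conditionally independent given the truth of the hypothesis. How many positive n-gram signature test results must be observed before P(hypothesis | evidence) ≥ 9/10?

2

Prior odds: 0.063 ÷ 0.937 = 63/937.
Likelihood ratio of a positive result = 0.96/0.03 = 32.
Target odds: 0.9 ÷ 0.1 = 9.
Need (63/937) × 32ⁿ ≥ 9, i.e. 32ⁿ ≥ 937/7.
32¹ = 32 falls short of 937/7 but 32² = 1024 reaches it, so n = 2.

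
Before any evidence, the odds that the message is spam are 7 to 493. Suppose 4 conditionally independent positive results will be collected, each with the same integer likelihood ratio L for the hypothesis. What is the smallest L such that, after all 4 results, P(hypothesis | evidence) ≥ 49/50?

8

Prior odds = 7/493.
Target odds = 0.98/0.02 = 49.
Need L⁴ ≥ 49 ÷ (7/493) = 3451.
7⁴ = 2401 < 3451 ≤ 4096 = 8⁴, so L = 8.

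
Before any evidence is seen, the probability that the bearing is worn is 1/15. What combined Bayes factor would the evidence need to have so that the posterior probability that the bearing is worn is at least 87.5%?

98

Prior odds = (1/15)/(14/15) = 1/14.
Target odds = 0.875/0.125 = 7.
Required Bayes factor = 7 ÷ (1/14) = 98.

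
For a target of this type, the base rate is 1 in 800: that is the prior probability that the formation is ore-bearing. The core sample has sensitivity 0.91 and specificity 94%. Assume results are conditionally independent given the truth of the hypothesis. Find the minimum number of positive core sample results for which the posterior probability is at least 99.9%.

Prior odds: 0.00125 ÷ 0.99875 = 1/799.
False-positive rate = 1 − 0.94 = 0.06; likelihood ratio of a positive = 0.91/0.06 = 91/6.
Target odds: 0.999 ÷ 0.001 = 999.
Need (1/799) × (91/6)ⁿ ≥ 999, i.e. (91/6)ⁿ ≥ 798201.
(91/6)⁴ = 68574961/1296 falls short of 798201 but (91/6)⁵ ≈802510 reaches it, so n = 5.

5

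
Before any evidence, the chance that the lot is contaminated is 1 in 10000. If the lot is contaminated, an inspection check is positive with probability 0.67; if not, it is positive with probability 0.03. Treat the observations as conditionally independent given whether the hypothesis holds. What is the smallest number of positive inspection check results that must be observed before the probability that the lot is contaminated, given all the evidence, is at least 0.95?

4

Prior odds: 0.0001 ÷ 0.9999 = 1/9999.
Likelihood ratio of a positive = 0.67/0.03 = 67/3.
Target posterior odds = 0.95/0.05 = 19.
Require (67/3)ⁿ ≥ 19 ÷ (1/9999) = 189981.
(67/3)³ = 300763/27 falls short of 189981 but (67/3)⁴ = 20151121/81 reaches it, so n = 4.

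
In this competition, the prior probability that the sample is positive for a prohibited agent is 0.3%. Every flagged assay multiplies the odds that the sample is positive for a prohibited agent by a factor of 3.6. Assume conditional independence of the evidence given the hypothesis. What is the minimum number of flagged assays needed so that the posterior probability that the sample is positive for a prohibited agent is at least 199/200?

9

Prior odds = 0.003/0.997 = 3/997.
Likelihood ratio per flagged assay = 3.6.
Target odds: 0.995 ÷ 0.005 = 199.
Require 3.6ⁿ ≥ 199 ÷ (3/997) = 198403/3.
3.6⁸ ≈28211.1 falls short of 198403/3 but 3.6⁹ ≈101560 reaches it, so n = 9.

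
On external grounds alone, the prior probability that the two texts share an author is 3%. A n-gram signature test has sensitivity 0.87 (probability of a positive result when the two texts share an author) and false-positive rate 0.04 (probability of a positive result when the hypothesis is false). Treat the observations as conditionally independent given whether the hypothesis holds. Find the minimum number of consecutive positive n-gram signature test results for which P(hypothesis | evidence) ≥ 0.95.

3

Prior odds: 0.03 ÷ 0.97 = 3/97.
Likelihood ratio of a positive result = 0.87/0.04 = 21.75.
Target odds: 0.95 ÷ 0.05 = 19.
Require 21.75ⁿ ≥ 19 ÷ (3/97) = 1843/3.
21.75² = 473.0625 falls short of 1843/3 but 21.75³ = 658503/64 reaches it, so n = 3.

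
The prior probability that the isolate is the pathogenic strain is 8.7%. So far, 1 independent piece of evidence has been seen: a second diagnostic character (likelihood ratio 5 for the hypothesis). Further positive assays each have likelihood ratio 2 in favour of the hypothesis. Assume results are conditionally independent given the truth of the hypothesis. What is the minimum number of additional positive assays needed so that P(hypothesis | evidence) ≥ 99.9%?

12

Prior odds = 0.087/0.913 = 87/913.
Bayes factor of the evidence already in hand = 5.
Odds after that evidence = (87/913) × 5 = 435/913.
Target odds = 0.999/0.001 = 999.
Need 2ⁿ ≥ 999 ÷ (435/913) = 304029/145.
2¹¹ = 2048 falls short of 304029/145 but 2¹² = 4096 reaches it, so n = 12.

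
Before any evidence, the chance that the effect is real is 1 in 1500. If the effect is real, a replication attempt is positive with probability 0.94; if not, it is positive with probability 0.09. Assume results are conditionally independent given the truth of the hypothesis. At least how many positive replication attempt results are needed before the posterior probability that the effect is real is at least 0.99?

Prior odds = (1/1500)/(1499/1500) = 1/1499.
Likelihood ratio of a positive = 0.94/0.09 = 94/9.
Target posterior odds = 0.99/0.01 = 99.
Need (1/1499) × (94/9)ⁿ ≥ 99, i.e. (94/9)ⁿ ≥ 148401.
(94/9)⁵ ≈124287 falls short of 148401 but (94/9)⁶ ≈1.29811e+06 reaches it, so n = 6.

6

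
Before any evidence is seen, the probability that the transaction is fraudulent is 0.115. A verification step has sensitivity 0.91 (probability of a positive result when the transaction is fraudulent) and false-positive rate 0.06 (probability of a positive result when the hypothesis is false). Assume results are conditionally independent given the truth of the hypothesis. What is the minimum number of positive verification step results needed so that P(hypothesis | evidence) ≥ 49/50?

Prior odds = 0.115/0.885 = 23/177.
Likelihood ratio of a positive result = 0.91/0.06 = 91/6.
Target posterior odds = 0.98/0.02 = 49.
Need (23/177) × (91/6)ⁿ ≥ 49, i.e. (91/6)ⁿ ≥ 8673/23.
(91/6)² = 8281/36 falls short of 8673/23 but (91/6)³ = 753571/216 reaches it, so n = 3.

3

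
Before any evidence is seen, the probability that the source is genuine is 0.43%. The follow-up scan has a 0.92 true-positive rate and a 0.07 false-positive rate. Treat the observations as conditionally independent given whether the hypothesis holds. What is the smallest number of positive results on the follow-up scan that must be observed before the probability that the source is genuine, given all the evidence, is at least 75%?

Prior odds: 0.0043 ÷ 0.9957 = 43/9957.
Likelihood ratio of a positive result = 0.92/0.07 = 92/7.
Target posterior odds = 0.75/0.25 = 3.
Need (43/9957) × (92/7)ⁿ ≥ 3, i.e. (92/7)ⁿ ≥ 29871/43.
(92/7)² = 8464/49 falls short of 29871/43 but (92/7)³ = 778688/343 reaches it, so n = 3.

3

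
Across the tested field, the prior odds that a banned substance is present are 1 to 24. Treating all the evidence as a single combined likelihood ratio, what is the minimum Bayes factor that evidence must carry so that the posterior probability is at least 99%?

2376

Prior odds = 1/24.
Target odds = 0.99/0.01 = 99.
Required Bayes factor = 99 ÷ (1/24) = 2376.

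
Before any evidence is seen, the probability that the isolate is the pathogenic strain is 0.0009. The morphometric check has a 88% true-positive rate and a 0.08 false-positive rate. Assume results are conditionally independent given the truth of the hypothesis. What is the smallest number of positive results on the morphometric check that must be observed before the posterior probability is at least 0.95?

Prior odds = 0.0009/0.9991 = 9/9991.
Likelihood ratio of a positive result = 0.88/0.08 = 11.
Target posterior odds = 0.95/0.05 = 19.
Require 11ⁿ ≥ 19 ÷ (9/9991) = 189829/9.
11⁴ = 14641 falls short of 189829/9 but 11⁵ = 161051 reaches it, so n = 5.

5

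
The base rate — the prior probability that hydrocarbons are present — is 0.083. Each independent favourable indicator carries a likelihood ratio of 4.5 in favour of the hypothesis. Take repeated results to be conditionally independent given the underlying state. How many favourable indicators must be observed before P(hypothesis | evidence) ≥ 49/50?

Prior odds: 0.083 ÷ 0.917 = 83/917.
Likelihood ratio per favourable indicator = 4.5.
Target posterior odds = 0.98/0.02 = 49.
Require 4.5ⁿ ≥ 49 ÷ (83/917) = 44933/83.
4.5⁴ = 410.0625 falls short of 44933/83 but 4.5⁵ = 1845.28125 reaches it, so n = 5.

5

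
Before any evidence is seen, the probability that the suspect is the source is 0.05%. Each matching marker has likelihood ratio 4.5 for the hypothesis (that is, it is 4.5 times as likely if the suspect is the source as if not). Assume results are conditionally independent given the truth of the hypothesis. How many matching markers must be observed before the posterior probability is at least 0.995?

Prior odds = 0.0005/0.9995 = 1/1999.
Likelihood ratio per matching marker = 4.5.
Target posterior odds = 0.995/0.005 = 199.
Require 4.5ⁿ ≥ 199 ÷ (1/1999) = 397801.
4.5⁸ = 43046721/256 falls short of 397801 but 4.5⁹ = 387420489/512 reaches it, so n = 9.

9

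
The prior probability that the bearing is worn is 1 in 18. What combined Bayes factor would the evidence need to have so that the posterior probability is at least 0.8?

Prior odds = (1/18)/(17/18) = 1/17.
Target odds = 0.8/0.2 = 4.
Required Bayes factor = 4 ÷ (1/17) = 68.

68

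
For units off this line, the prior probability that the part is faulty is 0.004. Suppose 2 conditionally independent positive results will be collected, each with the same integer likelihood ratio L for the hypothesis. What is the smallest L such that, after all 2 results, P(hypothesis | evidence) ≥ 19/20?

Prior odds = 0.004/0.996 = 1/249.
Target odds = 0.95/0.05 = 19.
Need L² ≥ 19 ÷ (1/249) = 4731.
68² = 4624 < 4731 ≤ 4761 = 69², so L = 69.

69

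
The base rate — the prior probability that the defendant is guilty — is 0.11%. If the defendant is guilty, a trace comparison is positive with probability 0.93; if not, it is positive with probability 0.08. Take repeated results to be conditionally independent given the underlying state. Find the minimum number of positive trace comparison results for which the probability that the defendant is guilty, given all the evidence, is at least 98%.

5

Prior odds = 0.0011/0.9989 = 11/9989.
Likelihood ratio of a positive = 0.93/0.08 = 11.625.
Target odds: 0.98 ÷ 0.02 = 49.
Require 11.625ⁿ ≥ 49 ÷ (11/9989) = 489461/11.
11.625⁴ = 74805201/4096 falls short of 489461/11 but 11.625⁵ ≈212307 reaches it, so n = 5.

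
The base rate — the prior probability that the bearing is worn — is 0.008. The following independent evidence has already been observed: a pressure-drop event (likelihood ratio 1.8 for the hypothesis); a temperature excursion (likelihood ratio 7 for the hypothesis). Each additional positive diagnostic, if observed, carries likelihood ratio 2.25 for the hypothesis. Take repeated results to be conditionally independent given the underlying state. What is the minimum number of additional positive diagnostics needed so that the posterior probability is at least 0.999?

12

Prior odds = 0.008/0.992 = 1/124.
Combined Bayes factor of the evidence already in hand = 1.8 × 7 = 12.6.
Odds after that evidence = (1/124) × 12.6 = 63/620.
Target odds = 0.999/0.001 = 999.
Need 2.25ⁿ ≥ 999 ÷ (63/620) = 68820/7.
2.25¹¹ ≈7481.83 falls short of 68820/7 but 2.25¹² ≈16834.1 reaches it, so n = 12.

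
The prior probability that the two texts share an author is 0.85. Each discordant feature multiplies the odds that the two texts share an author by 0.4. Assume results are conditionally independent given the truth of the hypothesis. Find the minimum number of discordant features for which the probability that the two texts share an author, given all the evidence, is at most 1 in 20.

6

Prior odds = 0.85/0.15 = 17/3.
Likelihood ratio per discordant feature = 0.4.
Target odds: 0.05 ÷ 0.95 = 1/19.
Require 0.4ⁿ ≤ 1/19 ÷ (17/3) = 3/323.
0.4⁵ = 0.01024 is still above 3/323 but 0.4⁶ = 64/15625 is at or below it, so n = 6.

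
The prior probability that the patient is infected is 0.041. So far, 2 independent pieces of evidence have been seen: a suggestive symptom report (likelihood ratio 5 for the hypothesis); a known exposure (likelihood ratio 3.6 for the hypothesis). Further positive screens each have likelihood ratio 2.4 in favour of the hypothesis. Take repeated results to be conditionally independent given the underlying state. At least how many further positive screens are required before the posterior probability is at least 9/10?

Prior odds = 0.041/0.959 = 41/959.
Combined Bayes factor of the evidence already in hand = 5 × 3.6 = 18.
Odds after that evidence = (41/959) × 18 = 738/959.
Target odds = 0.9/0.1 = 9.
Need 2.4ⁿ ≥ 9 ÷ (738/959) = 959/82.
2.4² = 5.76 falls short of 959/82 but 2.4³ = 13.824 reaches it, so n = 3.

3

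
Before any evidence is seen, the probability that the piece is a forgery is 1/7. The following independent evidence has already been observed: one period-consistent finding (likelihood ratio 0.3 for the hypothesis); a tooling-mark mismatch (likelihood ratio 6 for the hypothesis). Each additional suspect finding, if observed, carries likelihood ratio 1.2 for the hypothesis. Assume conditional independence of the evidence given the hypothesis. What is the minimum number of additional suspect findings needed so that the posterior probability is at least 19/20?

Prior odds = (1/7)/(6/7) = 1/6.
Combined Bayes factor of the evidence already in hand = 0.3 × 6 = 1.8.
Odds after that evidence = (1/6) × 1.8 = 0.3.
Target odds = 0.95/0.05 = 19.
Need 1.2ⁿ ≥ 19 ÷ 0.3 = 190/3.
1.2²² ≈55.2061 falls short of 190/3 but 1.2²³ ≈66.2474 reaches it, so n = 23.

23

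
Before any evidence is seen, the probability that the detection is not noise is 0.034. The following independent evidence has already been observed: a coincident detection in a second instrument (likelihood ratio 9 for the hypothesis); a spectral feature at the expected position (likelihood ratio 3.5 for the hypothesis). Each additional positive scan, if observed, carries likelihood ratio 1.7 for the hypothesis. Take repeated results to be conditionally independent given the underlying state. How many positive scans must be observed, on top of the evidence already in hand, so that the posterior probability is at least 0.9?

Prior odds = 0.034/0.966 = 17/483.
Combined Bayes factor of the evidence already in hand = 9 × 3.5 = 31.5.
Odds after that evidence = (17/483) × 31.5 = 51/46.
Target odds = 0.9/0.1 = 9.
Need 1.7ⁿ ≥ 9 ÷ (51/46) = 138/17.
1.7³ = 4.913 falls short of 138/17 but 1.7⁴ = 8.3521 reaches it, so n = 4.

4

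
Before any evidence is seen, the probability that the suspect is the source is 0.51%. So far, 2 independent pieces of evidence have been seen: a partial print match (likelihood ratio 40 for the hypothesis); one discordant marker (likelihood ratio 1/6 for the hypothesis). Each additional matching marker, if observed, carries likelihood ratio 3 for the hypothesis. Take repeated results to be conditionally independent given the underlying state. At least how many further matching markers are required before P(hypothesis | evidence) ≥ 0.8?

Prior odds = 0.0051/0.9949 = 51/9949.
Combined Bayes factor of the evidence already in hand = 40 × (1/6) = 20/3.
Odds after that evidence = (51/9949) × 20/3 = 340/9949.
Target odds = 0.8/0.2 = 4.
Need 3ⁿ ≥ 4 ÷ (340/9949) = 9949/85.
3⁴ = 81 falls short of 9949/85 but 3⁵ = 243 reaches it, so n = 5.

5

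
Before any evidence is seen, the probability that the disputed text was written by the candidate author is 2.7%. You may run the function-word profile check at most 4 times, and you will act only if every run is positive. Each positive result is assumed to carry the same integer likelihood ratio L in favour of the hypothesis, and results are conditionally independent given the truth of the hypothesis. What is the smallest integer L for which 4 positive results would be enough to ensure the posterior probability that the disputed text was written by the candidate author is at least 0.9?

Prior odds = 0.027/0.973 = 27/973.
Target odds = 0.9/0.1 = 9.
Need L⁴ ≥ 9 ÷ (27/973) = 973/3.
4⁴ = 256 < 973/3 ≤ 625 = 5⁴, so L = 5.

5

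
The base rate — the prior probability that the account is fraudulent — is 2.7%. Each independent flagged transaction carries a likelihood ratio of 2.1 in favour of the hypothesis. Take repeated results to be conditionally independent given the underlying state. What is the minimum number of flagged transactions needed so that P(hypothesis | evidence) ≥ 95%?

9

Prior odds: 0.027 ÷ 0.973 = 27/973.
Likelihood ratio per flagged transaction = 2.1.
Target posterior odds = 0.95/0.05 = 19.
Need (27/973) × 2.1ⁿ ≥ 19, i.e. 2.1ⁿ ≥ 18487/27.
2.1⁸ ≈378.229 falls short of 18487/27 but 2.1⁹ ≈794.28 reaches it, so n = 9.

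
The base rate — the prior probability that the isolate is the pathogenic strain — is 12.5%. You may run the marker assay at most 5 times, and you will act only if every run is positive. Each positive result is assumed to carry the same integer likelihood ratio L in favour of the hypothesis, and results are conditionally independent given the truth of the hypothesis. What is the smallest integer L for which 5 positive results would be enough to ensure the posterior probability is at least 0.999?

Prior odds = 0.125/0.875 = 1/7.
Target odds = 0.999/0.001 = 999.
Need L⁵ ≥ 999 ÷ (1/7) = 6993.
5⁵ = 3125 < 6993 ≤ 7776 = 6⁵, so L = 6.

6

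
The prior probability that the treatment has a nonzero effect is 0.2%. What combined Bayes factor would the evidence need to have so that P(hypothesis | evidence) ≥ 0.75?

Prior odds = 0.002/0.998 = 1/499.
Target odds = 0.75/0.25 = 3.
Required Bayes factor = 3 ÷ (1/499) = 1497.

1497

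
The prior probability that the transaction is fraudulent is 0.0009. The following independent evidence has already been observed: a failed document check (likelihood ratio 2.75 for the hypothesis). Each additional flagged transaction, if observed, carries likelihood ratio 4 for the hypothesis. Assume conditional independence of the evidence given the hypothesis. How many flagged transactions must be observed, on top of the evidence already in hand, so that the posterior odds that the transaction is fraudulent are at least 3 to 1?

6

Prior odds = 0.0009/0.9991 = 9/9991.
Bayes factor of the evidence already in hand = 2.75.
Odds after that evidence = (9/9991) × 2.75 = 99/39964.
Target odds = 3.
Need 4ⁿ ≥ 3 ÷ (99/39964) = 39964/33.
4⁵ = 1024 falls short of 39964/33 but 4⁶ = 4096 reaches it, so n = 6.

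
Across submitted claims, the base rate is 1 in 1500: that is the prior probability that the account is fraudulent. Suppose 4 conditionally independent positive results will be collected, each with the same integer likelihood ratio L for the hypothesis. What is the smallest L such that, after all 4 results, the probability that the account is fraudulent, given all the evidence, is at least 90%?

11

Prior odds = (1/1500)/(1499/1500) = 1/1499.
Target odds = 0.9/0.1 = 9.
Need L⁴ ≥ 9 ÷ (1/1499) = 13491.
10⁴ = 10000 < 13491 ≤ 14641 = 11⁴, so L = 11.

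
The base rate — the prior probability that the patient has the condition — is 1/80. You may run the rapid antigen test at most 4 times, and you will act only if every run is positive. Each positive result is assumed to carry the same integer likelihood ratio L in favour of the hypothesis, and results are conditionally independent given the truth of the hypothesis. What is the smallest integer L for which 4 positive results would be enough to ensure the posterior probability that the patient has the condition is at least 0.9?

6

Prior odds = 0.0125/0.9875 = 1/79.
Target odds = 0.9/0.1 = 9.
Need L⁴ ≥ 9 ÷ (1/79) = 711.
5⁴ = 625 < 711 ≤ 1296 = 6⁴, so L = 6.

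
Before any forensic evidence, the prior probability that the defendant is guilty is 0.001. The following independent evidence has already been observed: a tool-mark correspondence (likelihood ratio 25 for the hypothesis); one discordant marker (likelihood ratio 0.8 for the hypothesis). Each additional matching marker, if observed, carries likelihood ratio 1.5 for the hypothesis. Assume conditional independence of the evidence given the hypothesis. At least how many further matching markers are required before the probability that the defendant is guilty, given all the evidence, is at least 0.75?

Prior odds = 0.001/0.999 = 1/999.
Combined Bayes factor of the evidence already in hand = 25 × 0.8 = 20.
Odds after that evidence = (1/999) × 20 = 20/999.
Target odds = 0.75/0.25 = 3.
Need 1.5ⁿ ≥ 3 ÷ (20/999) = 149.85.
1.5¹² = 531441/4096 falls short of 149.85 but 1.5¹³ = 1594323/8192 reaches it, so n = 13.

13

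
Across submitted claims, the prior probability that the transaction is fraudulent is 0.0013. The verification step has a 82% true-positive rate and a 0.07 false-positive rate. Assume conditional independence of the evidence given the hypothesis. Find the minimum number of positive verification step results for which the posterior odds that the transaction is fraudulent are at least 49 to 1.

Prior odds: 0.0013 ÷ 0.9987 = 13/9987.
Likelihood ratio of a positive result = 0.82/0.07 = 82/7.
Target odds = 49.
Require (82/7)ⁿ ≥ 49 ÷ (13/9987) = 489363/13.
(82/7)⁴ = 45212176/2401 falls short of 489363/13 but (82/7)⁵ ≈220587 reaches it, so n = 5.

5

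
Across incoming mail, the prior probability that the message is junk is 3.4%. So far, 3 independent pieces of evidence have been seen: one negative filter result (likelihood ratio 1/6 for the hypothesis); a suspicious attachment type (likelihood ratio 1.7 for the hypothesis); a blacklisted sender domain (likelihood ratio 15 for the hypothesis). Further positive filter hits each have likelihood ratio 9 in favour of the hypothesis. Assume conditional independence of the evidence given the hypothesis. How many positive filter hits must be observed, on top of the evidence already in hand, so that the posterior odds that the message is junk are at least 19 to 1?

Prior odds = 0.034/0.966 = 17/483.
Combined Bayes factor of the evidence already in hand = (1/6) × 1.7 × 15 = 4.25.
Odds after that evidence = (17/483) × 4.25 = 289/1932.
Target odds = 19.
Need 9ⁿ ≥ 19 ÷ (289/1932) = 36708/289.
9² = 81 falls short of 36708/289 but 9³ = 729 reaches it, so n = 3.

3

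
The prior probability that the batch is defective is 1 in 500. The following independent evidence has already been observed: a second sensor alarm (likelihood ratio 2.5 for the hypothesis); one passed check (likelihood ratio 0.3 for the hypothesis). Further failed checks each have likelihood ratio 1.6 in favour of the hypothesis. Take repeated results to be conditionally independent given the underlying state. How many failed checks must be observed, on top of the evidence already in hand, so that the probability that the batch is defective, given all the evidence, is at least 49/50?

Prior odds = 0.002/0.998 = 1/499.
Combined Bayes factor of the evidence already in hand = 2.5 × 0.3 = 0.75.
Odds after that evidence = (1/499) × 0.75 = 3/1996.
Target odds = 0.98/0.02 = 49.
Need 1.6ⁿ ≥ 49 ÷ (3/1996) = 97804/3.
1.6²² ≈30948.5 falls short of 97804/3 but 1.6²³ ≈49517.6 reaches it, so n = 23.

23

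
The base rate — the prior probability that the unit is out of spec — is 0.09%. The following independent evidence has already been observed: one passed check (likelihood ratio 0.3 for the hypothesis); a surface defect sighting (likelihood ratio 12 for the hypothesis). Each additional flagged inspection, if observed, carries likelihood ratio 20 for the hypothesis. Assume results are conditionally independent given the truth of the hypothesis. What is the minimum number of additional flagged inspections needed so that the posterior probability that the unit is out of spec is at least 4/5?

Prior odds = 0.0009/0.9991 = 9/9991.
Combined Bayes factor of the evidence already in hand = 0.3 × 12 = 3.6.
Odds after that evidence = (9/9991) × 3.6 = 162/49955.
Target odds = 0.8/0.2 = 4.
Need 20ⁿ ≥ 4 ÷ (162/49955) = 99910/81.
20² = 400 falls short of 99910/81 but 20³ = 8000 reaches it, so n = 3.

3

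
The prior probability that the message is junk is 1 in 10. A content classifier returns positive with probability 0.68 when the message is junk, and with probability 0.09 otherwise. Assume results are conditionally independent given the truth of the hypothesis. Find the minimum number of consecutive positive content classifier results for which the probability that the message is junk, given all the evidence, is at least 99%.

4

Prior odds: 0.1 ÷ 0.9 = 1/9.
Likelihood ratio of a positive result = 0.68/0.09 = 68/9.
Target odds: 0.99 ÷ 0.01 = 99.
Require (68/9)ⁿ ≥ 99 ÷ (1/9) = 891.
(68/9)³ = 314432/729 falls short of 891 but (68/9)⁴ = 21381376/6561 reaches it, so n = 4.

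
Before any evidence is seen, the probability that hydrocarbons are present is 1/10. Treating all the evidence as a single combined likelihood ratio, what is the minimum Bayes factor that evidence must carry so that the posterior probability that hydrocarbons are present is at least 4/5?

Prior odds = 0.1/0.9 = 1/9.
Target odds = 0.8/0.2 = 4.
Required Bayes factor = 4 ÷ (1/9) = 36.

36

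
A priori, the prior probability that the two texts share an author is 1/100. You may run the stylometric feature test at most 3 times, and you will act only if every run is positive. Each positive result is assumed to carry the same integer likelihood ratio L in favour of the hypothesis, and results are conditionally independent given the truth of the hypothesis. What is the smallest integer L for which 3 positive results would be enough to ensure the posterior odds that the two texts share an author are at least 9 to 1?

10

Prior odds = 0.01/0.99 = 1/99.
Target odds = 9.
Need L³ ≥ 9 ÷ (1/99) = 891.
9³ = 729 < 891 ≤ 1000 = 10³, so L = 10.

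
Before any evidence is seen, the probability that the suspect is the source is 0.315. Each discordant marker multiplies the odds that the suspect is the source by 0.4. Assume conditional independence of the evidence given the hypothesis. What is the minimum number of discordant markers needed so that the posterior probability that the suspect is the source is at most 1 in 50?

4

Prior odds = 0.315/0.685 = 63/137.
Likelihood ratio per discordant marker = 0.4.
Target odds: 0.02 ÷ 0.98 = 1/49.
Require 0.4ⁿ ≤ 1/49 ÷ (63/137) = 137/3087.
0.4³ = 0.064 is still above 137/3087 but 0.4⁴ = 0.0256 is at or below it, so n = 4.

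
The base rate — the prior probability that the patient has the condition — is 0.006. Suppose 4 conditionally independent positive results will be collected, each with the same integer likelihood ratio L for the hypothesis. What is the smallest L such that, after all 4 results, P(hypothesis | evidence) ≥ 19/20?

8

Prior odds = 0.006/0.994 = 3/497.
Target odds = 0.95/0.05 = 19.
Need L⁴ ≥ 19 ÷ (3/497) = 9443/3.
7⁴ = 2401 < 9443/3 ≤ 4096 = 8⁴, so L = 8.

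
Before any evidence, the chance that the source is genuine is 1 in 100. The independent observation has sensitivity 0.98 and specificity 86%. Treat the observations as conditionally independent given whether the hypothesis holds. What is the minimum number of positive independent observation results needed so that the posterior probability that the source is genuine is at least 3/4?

3

Prior odds = 0.01/0.99 = 1/99.
False-positive rate = 1 − 0.86 = 0.14; likelihood ratio of a positive = 0.98/0.14 = 7.
Target odds: 0.75 ÷ 0.25 = 3.
Need (1/99) × 7ⁿ ≥ 3, i.e. 7ⁿ ≥ 297.
7² = 49 falls short of 297 but 7³ = 343 reaches it, so n = 3.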